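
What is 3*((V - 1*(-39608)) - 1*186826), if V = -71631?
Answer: -656547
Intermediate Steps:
3*((V - 1*(-39608)) - 1*186826) = 3*((-71631 - 1*(-39608)) - 1*186826) = 3*((-71631 + 39608) - 186826) = 3*(-32023 - 186826) = 3*(-218849) = -656547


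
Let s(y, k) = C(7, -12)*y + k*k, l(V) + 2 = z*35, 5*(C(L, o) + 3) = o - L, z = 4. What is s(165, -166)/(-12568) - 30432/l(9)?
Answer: -32176439/144532 ≈ -222.63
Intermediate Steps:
C(L, o) = -3 - L/5 + o/5 (C(L, o) = -3 + (o - L)/5 = -3 + (-L/5 + o/5) = -3 - L/5 + o/5)
l(V) = 138 (l(V) = -2 + 4*35 = -2 + 140 = 138)
s(y, k) = k² - 34*y/5 (s(y, k) = (-3 - ⅕*7 + (⅕)*(-12))*y + k*k = (-3 - 7/5 - 12/5)*y + k² = -34*y/5 + k² = k² - 34*y/5)
s(165, -166)/(-12568) - 30432/l(9) = ((-166)² - 34/5*165)/(-12568) - 30432/138 = (27556 - 1122)*(-1/12568) - 30432*1/138 = 26434*(-1/12568) - 5072/23 = -13217/6284 - 5072/23 = -32176439/144532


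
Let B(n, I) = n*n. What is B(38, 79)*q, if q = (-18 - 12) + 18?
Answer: -17328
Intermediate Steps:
q = -12 (q = -30 + 18 = -12)
B(n, I) = n**2
B(38, 79)*q = 38**2*(-12) = 1444*(-12) = -17328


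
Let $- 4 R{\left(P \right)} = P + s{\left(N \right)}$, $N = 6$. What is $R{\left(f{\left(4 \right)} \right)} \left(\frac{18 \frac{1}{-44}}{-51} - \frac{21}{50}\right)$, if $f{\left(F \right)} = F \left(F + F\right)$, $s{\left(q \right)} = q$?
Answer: $\frac{18297}{4675} \approx 3.9138$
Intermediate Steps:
$f{\left(F \right)} = 2 F^{2}$ ($f{\left(F \right)} = F 2 F = 2 F^{2}$)
$R{\left(P \right)} = - \frac{3}{2} - \frac{P}{4}$ ($R{\left(P \right)} = - \frac{P + 6}{4} = - \frac{6 + P}{4} = - \frac{3}{2} - \frac{P}{4}$)
$R{\left(f{\left(4 \right)} \right)} \left(\frac{18 \frac{1}{-44}}{-51} - \frac{21}{50}\right) = \left(- \frac{3}{2} - \frac{2 \cdot 4^{2}}{4}\right) \left(\frac{18 \frac{1}{-44}}{-51} - \frac{21}{50}\right) = \left(- \frac{3}{2} - \frac{2 \cdot 16}{4}\right) \left(18 \left(- \frac{1}{44}\right) \left(- \frac{1}{51}\right) - \frac{21}{50}\right) = \left(- \frac{3}{2} - 8\right) \left(\left(- \frac{9}{22}\right) \left(- \frac{1}{51}\right) - \frac{21}{50}\right) = \left(- \frac{3}{2} - 8\right) \left(\frac{3}{374} - \frac{21}{50}\right) = \left(- \frac{19}{2}\right) \left(- \frac{1926}{4675}\right) = \frac{18297}{4675}$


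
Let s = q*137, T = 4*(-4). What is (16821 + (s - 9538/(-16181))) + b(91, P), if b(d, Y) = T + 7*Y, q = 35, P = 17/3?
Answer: 1050482953/48543 ≈ 21640.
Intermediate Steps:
P = 17/3 (P = 17*(⅓) = 17/3 ≈ 5.6667)
T = -16
s = 4795 (s = 35*137 = 4795)
b(d, Y) = -16 + 7*Y
(16821 + (s - 9538/(-16181))) + b(91, P) = (16821 + (4795 - 9538/(-16181))) + (-16 + 7*(17/3)) = (16821 + (4795 - 9538*(-1/16181))) + (-16 + 119/3) = (16821 + (4795 + 9538/16181)) + 71/3 = (16821 + 77597433/16181) + 71/3 = 349778034/16181 + 71/3 = 1050482953/48543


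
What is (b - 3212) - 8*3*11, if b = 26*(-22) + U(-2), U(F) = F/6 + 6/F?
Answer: -12154/3 ≈ -4051.3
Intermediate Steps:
U(F) = 6/F + F/6 (U(F) = F*(1/6) + 6/F = F/6 + 6/F = 6/F + F/6)
b = -1726/3 (b = 26*(-22) + (6/(-2) + (1/6)*(-2)) = -572 + (6*(-1/2) - 1/3) = -572 + (-3 - 1/3) = -572 - 10/3 = -1726/3 ≈ -575.33)
(b - 3212) - 8*3*11 = (-1726/3 - 3212) - 8*3*11 = -11362/3 - 24*11 = -11362/3 - 264 = -12154/3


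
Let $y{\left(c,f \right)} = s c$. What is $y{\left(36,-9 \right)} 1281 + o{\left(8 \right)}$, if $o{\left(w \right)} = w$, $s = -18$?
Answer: $-830080$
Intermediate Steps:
$y{\left(c,f \right)} = - 18 c$
$y{\left(36,-9 \right)} 1281 + o{\left(8 \right)} = \left(-18\right) 36 \cdot 1281 + 8 = \left(-648\right) 1281 + 8 = -830088 + 8 = -830080$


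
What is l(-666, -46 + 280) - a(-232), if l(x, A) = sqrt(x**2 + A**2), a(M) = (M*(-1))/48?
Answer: -29/6 + 18*sqrt(1538) ≈ 701.08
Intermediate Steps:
a(M) = -M/48 (a(M) = -M*(1/48) = -M/48)
l(x, A) = sqrt(A**2 + x**2)
l(-666, -46 + 280) - a(-232) = sqrt((-46 + 280)**2 + (-666)**2) - (-1)*(-232)/48 = sqrt(234**2 + 443556) - 1*29/6 = sqrt(54756 + 443556) - 29/6 = sqrt(498312) - 29/6 = 18*sqrt(1538) - 29/6 = -29/6 + 18*sqrt(1538)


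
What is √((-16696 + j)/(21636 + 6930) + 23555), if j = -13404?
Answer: 7*√20597205/207 ≈ 153.47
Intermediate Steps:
√((-16696 + j)/(21636 + 6930) + 23555) = √((-16696 - 13404)/(21636 + 6930) + 23555) = √(-30100/28566 + 23555) = √(-30100*1/28566 + 23555) = √(-15050/14283 + 23555) = √(336421015/14283) = 7*√20597205/207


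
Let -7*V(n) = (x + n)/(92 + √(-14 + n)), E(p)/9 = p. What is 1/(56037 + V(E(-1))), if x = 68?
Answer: 23303676935/1305866015228224 - 413*I*√23/1305866015228224 ≈ 1.7845e-5 - 1.5168e-12*I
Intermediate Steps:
E(p) = 9*p
V(n) = -(68 + n)/(7*(92 + √(-14 + n)))
1/(56037 + V(E(-1))) = 1/(56037 + (-68 - 9*(-1))/(7*(92 + √(-14 + 9*(-1))))) = 1/(56037 + (-68 - 1*(-9))/(7*(92 + √(-14 - 9)))) = 1/(56037 + (-68 + 9)/(7*(92 + √(-23)))) = 1/(56037 + (⅐)*(-59)/(92 + I*√23)) = 1/(56037 - 59/(7*(92 + I*√23)))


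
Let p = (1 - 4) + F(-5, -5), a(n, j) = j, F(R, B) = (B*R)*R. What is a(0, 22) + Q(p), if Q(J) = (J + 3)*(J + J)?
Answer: 32022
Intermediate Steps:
F(R, B) = B*R²
p = -128 (p = (1 - 4) - 5*(-5)² = -3 - 5*25 = -3 - 125 = -128)
Q(J) = 2*J*(3 + J) (Q(J) = (3 + J)*(2*J) = 2*J*(3 + J))
a(0, 22) + Q(p) = 22 + 2*(-128)*(3 - 128) = 22 + 2*(-128)*(-125) = 22 + 32000 = 32022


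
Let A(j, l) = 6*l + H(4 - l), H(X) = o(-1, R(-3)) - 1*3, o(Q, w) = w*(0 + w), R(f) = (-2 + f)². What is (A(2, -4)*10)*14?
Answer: 83720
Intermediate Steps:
o(Q, w) = w² (o(Q, w) = w*w = w²)
H(X) = 622 (H(X) = ((-2 - 3)²)² - 1*3 = ((-5)²)² - 3 = 25² - 3 = 625 - 3 = 622)
A(j, l) = 622 + 6*l (A(j, l) = 6*l + 622 = 622 + 6*l)
(A(2, -4)*10)*14 = ((622 + 6*(-4))*10)*14 = ((622 - 24)*10)*14 = (598*10)*14 = 5980*14 = 83720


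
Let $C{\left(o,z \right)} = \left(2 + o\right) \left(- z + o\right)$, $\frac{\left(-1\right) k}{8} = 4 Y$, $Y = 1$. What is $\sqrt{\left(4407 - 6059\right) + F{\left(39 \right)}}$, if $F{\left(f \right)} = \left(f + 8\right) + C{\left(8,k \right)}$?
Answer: $i \sqrt{1205} \approx 34.713 i$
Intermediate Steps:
$k = -32$ ($k = - 8 \cdot 4 \cdot 1 = \left(-8\right) 4 = -32$)
$C{\left(o,z \right)} = \left(2 + o\right) \left(o - z\right)$
$F{\left(f \right)} = 408 + f$ ($F{\left(f \right)} = \left(f + 8\right) + \left(8^{2} - -64 + 2 \cdot 8 - 8 \left(-32\right)\right) = \left(8 + f\right) + \left(64 + 64 + 16 + 256\right) = \left(8 + f\right) + 400 = 408 + f$)
$\sqrt{\left(4407 - 6059\right) + F{\left(39 \right)}} = \sqrt{\left(4407 - 6059\right) + \left(408 + 39\right)} = \sqrt{-1652 + 447} = \sqrt{-1205} = i \sqrt{1205}$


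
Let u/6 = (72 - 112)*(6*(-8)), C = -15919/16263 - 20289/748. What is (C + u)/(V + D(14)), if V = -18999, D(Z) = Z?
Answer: -139795753061/230947285140 ≈ -0.60531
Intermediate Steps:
C = -341867419/12164724 (C = -15919*1/16263 - 20289*1/748 = -15919/16263 - 20289/748 = -341867419/12164724 ≈ -28.103)
u = 11520 (u = 6*((72 - 112)*(6*(-8))) = 6*(-40*(-48)) = 6*1920 = 11520)
(C + u)/(V + D(14)) = (-341867419/12164724 + 11520)/(-18999 + 14) = (139795753061/12164724)/(-18985) = (139795753061/12164724)*(-1/18985) = -139795753061/230947285140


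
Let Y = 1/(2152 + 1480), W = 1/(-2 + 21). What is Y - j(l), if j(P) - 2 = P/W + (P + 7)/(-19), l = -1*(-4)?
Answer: -5342653/69008 ≈ -77.421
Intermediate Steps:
W = 1/19 ≈ 0.052632
l = 4
j(P) = 31/19 + 360*P/19 (j(P) = 2 + (P/(1/19) + (P + 7)/(-19)) = 2 + (P*19 + (7 + P)*(-1/19)) = 2 + (19*P + (-7/19 - P/19)) = 2 + (-7/19 + 360*P/19) = 31/19 + 360*P/19)
Y = 1/3632 ≈ 0.00027533
Y - j(l) = 1/3632 - (31/19 + (360/19)*4) = 1/3632 - (31/19 + 1440/19) = 1/3632 - 1*1471/19 = 1/3632 - 1471/19 = -5342653/69008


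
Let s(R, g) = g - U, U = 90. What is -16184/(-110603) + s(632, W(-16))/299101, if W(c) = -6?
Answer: 4830032696/33081467903 ≈ 0.14600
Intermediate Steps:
s(R, g) = -90 + g (s(R, g) = g - 1*90 = g - 90 = -90 + g)
-16184/(-110603) + s(632, W(-16))/299101 = -16184/(-110603) + (-90 - 6)/299101 = -16184*(-1/110603) - 96*1/299101 = 16184/110603 - 96/299101 = 4830032696/33081467903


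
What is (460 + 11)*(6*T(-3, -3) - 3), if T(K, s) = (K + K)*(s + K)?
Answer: 100323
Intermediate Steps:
T(K, s) = 2*K*(K + s) (T(K, s) = (2*K)*(K + s) = 2*K*(K + s))
(460 + 11)*(6*T(-3, -3) - 3) = (460 + 11)*(6*(2*(-3)*(-3 - 3)) - 3) = 471*(6*(2*(-3)*(-6)) - 3) = 471*(6*36 - 3) = 471*(216 - 3) = 471*213 = 100323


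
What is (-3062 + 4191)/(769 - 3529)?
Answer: -1129/2760 ≈ -0.40906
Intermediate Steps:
(-3062 + 4191)/(769 - 3529) = 1129/(-2760) = 1129*(-1/2760) = -1129/2760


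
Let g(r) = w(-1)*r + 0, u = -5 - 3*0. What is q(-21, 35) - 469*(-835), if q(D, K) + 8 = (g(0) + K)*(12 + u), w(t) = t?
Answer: 391852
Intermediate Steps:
u = -5 (u = -5 + 0 = -5)
g(r) = -r (g(r) = -r + 0 = -r)
q(D, K) = -8 + 7*K (q(D, K) = -8 + (-1*0 + K)*(12 - 5) = -8 + (0 + K)*7 = -8 + K*7 = -8 + 7*K)
q(-21, 35) - 469*(-835) = (-8 + 7*35) - 469*(-835) = (-8 + 245) + 391615 = 237 + 391615 = 391852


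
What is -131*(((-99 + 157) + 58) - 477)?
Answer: 47291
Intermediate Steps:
-131*(((-99 + 157) + 58) - 477) = -131*((58 + 58) - 477) = -131*(116 - 477) = -131*(-361) = 47291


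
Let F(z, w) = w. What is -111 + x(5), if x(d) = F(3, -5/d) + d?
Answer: -107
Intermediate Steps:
x(d) = d - 5/d (x(d) = -5/d + d = d - 5/d)
-111 + x(5) = -111 + (5 - 5/5) = -111 + (5 - 5*1/5) = -111 + (5 - 1) = -111 + 4 = -107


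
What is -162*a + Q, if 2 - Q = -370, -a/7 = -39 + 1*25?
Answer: -15504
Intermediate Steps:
a = 98 (a = -7*(-39 + 1*25) = -7*(-39 + 25) = -7*(-14) = 98)
Q = 372 (Q = 2 - 1*(-370) = 2 + 370 = 372)
-162*a + Q = -162*98 + 372 = -15876 + 372 = -15504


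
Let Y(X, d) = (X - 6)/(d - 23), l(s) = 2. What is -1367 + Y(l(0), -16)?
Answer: -53309/39 ≈ -1366.9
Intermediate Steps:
Y(X, d) = (-6 + X)/(-23 + d)
-1367 + Y(l(0), -16) = -1367 + (-6 + 2)/(-23 - 16) = -1367 - 4/(-39) = -1367 - 1/39*(-4) = -1367 + 4/39 = -53309/39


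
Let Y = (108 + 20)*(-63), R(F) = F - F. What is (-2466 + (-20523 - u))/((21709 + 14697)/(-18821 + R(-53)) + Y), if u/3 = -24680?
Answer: -960830871/151808950 ≈ -6.3292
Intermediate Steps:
u = -74040 (u = 3*(-24680) = -74040)
R(F) = 0
Y = -8064 (Y = 128*(-63) = -8064)
(-2466 + (-20523 - u))/((21709 + 14697)/(-18821 + R(-53)) + Y) = (-2466 + (-20523 - 1*(-74040)))/((21709 + 14697)/(-18821 + 0) - 8064) = (-2466 + (-20523 + 74040))/(36406/(-18821) - 8064) = (-2466 + 53517)/(36406*(-1/18821) - 8064) = 51051/(-36406/18821 - 8064) = 51051/(-151808950/18821) = 51051*(-18821/151808950) = -960830871/151808950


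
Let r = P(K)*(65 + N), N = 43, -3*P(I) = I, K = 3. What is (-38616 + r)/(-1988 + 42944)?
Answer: -3227/3413 ≈ -0.94550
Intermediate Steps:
P(I) = -I/3
r = -108 (r = (-⅓*3)*(65 + 43) = -1*108 = -108)
(-38616 + r)/(-1988 + 42944) = (-38616 - 108)/(-1988 + 42944) = -38724/40956 = -38724*1/40956 = -3227/3413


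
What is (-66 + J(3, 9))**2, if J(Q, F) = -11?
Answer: 5929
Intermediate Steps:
(-66 + J(3, 9))**2 = (-66 - 11)**2 = (-77)**2 = 5929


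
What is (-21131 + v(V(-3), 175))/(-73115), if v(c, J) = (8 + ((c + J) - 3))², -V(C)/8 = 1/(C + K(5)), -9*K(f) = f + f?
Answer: -3278297/20018887 ≈ -0.16376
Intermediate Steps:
K(f) = -2*f/9 (K(f) = -(f + f)/9 = -2*f/9)
V(C) = -8/(-10/9 + C) (V(C) = -8/(C - 2/9*5) = -8/(C - 10/9) = -8/(-10/9 + C))
v(c, J) = (5 + J + c)² (v(c, J) = (8 + ((J + c) - 3))² = (8 + (-3 + J + c))² = (5 + J + c)²)
(-21131 + v(V(-3), 175))/(-73115) = (-21131 + (5 + 175 - 72/(-10 + 9*(-3)))²)/(-73115) = (-21131 + (5 + 175 - 72/(-10 - 27))²)*(-1/73115) = (-21131 + (5 + 175 - 72/(-37))²)*(-1/73115) = (-21131 + (5 + 175 - 72*(-1/37))²)*(-1/73115) = (-21131 + (5 + 175 + 72/37)²)*(-1/73115) = (-21131 + (6732/37)²)*(-1/73115) = (-21131 + 45319824/1369)*(-1/73115) = (16391485/1369)*(-1/73115) = -3278297/20018887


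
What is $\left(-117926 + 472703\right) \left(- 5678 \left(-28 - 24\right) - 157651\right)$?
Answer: $48819089085$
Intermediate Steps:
$\left(-117926 + 472703\right) \left(- 5678 \left(-28 - 24\right) - 157651\right) = 354777 \left(\left(-5678\right) \left(-52\right) - 157651\right) = 354777 \left(295256 - 157651\right) = 354777 \cdot 137605 = 48819089085$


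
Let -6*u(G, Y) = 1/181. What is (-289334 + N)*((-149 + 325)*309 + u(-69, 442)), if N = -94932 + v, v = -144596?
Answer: -15617565372913/543 ≈ -2.8762e+10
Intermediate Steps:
u(G, Y) = -1/1086 (u(G, Y) = -⅙/181 = -⅙*1/181 = -1/1086)
N = -239528 (N = -94932 - 144596 = -239528)
(-289334 + N)*((-149 + 325)*309 + u(-69, 442)) = (-289334 - 239528)*((-149 + 325)*309 - 1/1086) = -528862*(176*309 - 1/1086) = -528862*(54384 - 1/1086) = -528862*59061023/1086 = -15617565372913/543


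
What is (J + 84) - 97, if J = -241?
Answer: -254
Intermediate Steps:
(J + 84) - 97 = (-241 + 84) - 97 = -157 - 97 = -254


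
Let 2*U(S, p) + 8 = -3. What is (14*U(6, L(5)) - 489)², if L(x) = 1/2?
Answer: 320356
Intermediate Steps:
L(x) = ½
U(S, p) = -11/2 (U(S, p) = -4 + (½)*(-3) = -4 - 3/2 = -11/2)
(14*U(6, L(5)) - 489)² = (14*(-11/2) - 489)² = (-77 - 489)² = (-566)² = 320356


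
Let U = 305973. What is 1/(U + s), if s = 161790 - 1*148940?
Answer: 1/318823 ≈ 3.1365e-6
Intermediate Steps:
s = 12850 (s = 161790 - 148940 = 12850)
1/(U + s) = 1/(305973 + 12850) = 1/318823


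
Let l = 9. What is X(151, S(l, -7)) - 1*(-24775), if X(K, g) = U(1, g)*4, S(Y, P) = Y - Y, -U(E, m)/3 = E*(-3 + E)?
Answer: 24799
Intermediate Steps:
U(E, m) = -3*E*(-3 + E)
S(Y, P) = 0
X(K, g) = 24 (X(K, g) = (3*1*(3 - 1*1))*4 = (3*1*(3 - 1))*4 = (3*1*2)*4 = 6*4 = 24)
X(151, S(l, -7)) - 1*(-24775) = 24 - 1*(-24775) = 24 + 24775 = 24799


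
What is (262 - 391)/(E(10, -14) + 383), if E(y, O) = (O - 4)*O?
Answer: -129/635 ≈ -0.20315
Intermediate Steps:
E(y, O) = O*(-4 + O) (E(y, O) = (-4 + O)*O = O*(-4 + O))
(262 - 391)/(E(10, -14) + 383) = (262 - 391)/(-14*(-4 - 14) + 383) = -129/(-14*(-18) + 383) = -129/(252 + 383) = -129/635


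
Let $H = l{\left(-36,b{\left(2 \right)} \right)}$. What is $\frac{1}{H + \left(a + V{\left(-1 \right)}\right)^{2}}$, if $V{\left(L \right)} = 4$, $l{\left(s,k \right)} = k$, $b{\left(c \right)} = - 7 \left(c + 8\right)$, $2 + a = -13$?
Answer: $\frac{1}{51} \approx 0.019608$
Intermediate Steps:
$a = -15$ ($a = -2 - 13 = -15$)
$b{\left(c \right)} = -56 - 7 c$ ($b{\left(c \right)} = - 7 \left(8 + c\right) = -56 - 7 c$)
$H = -70$ ($H = -56 - 14 = -70$)
$\frac{1}{H + \left(a + V{\left(-1 \right)}\right)^{2}} = \frac{1}{-70 + \left(-15 + 4\right)^{2}} = \frac{1}{-70 + \left(-11\right)^{2}} = \frac{1}{-70 + 121} = \frac{1}{51}$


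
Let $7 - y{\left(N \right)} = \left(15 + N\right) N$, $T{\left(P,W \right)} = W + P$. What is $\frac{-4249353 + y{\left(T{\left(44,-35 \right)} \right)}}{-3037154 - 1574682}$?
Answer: $\frac{2124781}{2305918} \approx 0.92145$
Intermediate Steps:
$T{\left(P,W \right)} = P + W$
$y{\left(N \right)} = 7 - N \left(15 + N\right)$ ($y{\left(N \right)} = 7 - \left(15 + N\right) N = 7 - N \left(15 + N\right)$)
$\frac{-4249353 + y{\left(T{\left(44,-35 \right)} \right)}}{-3037154 - 1574682} = \frac{-4249353 - \left(-7 + \left(44 - 35\right)^{2} + 15 \left(44 - 35\right)\right)}{-3037154 - 1574682} = \frac{-4249353 - 209}{-4611836} = \left(-4249353 - 209\right) \left(- \frac{1}{4611836}\right) = \left(-4249562\right) \left(- \frac{1}{4611836}\right) = \frac{2124781}{2305918}$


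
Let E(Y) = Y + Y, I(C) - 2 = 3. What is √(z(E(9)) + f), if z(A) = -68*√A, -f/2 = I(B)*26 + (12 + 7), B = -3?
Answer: √(-298 - 204*√2) ≈ 24.218*I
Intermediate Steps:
I(C) = 5 (I(C) = 2 + 3 = 5)
E(Y) = 2*Y
f = -298 (f = -2*(5*26 + (12 + 7)) = -2*(130 + 19) = -2*149 = -298)
√(z(E(9)) + f) = √(-68*3*√2 - 298) = √(-204*√2 - 298) = √(-298 - 204*√2)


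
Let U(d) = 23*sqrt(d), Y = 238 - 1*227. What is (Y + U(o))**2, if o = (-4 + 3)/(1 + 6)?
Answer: 318/7 + 506*I*sqrt(7)/7 ≈ 45.429 + 191.25*I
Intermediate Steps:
o = -1/7 ≈ -0.14286
Y = 11 (Y = 238 - 227 = 11)
(Y + U(o))**2 = (11 + 23*sqrt(-1/7))**2 = (11 + 23*(I*sqrt(7)/7))**2 = (11 + 23*I*sqrt(7)/7)**2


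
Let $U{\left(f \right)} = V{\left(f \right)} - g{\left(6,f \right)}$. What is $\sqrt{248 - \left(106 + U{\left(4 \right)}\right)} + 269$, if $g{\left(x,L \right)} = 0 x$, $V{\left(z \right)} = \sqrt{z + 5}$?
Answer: $269 + \sqrt{139} \approx 280.79$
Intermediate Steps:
$V{\left(z \right)} = \sqrt{5 + z}$
$g{\left(x,L \right)} = 0$
$U{\left(f \right)} = \sqrt{5 + f}$ ($U{\left(f \right)} = \sqrt{5 + f} - 0 = \sqrt{5 + f} + 0 = \sqrt{5 + f}$)
$\sqrt{248 - \left(106 + U{\left(4 \right)}\right)} + 269 = \sqrt{248 - \left(106 + \sqrt{5 + 4}\right)} + 269 = \sqrt{248 - \left(106 + \sqrt{9}\right)} + 269 = \sqrt{248 - 109} + 269 = \sqrt{139} + 269 = 269 + \sqrt{139}$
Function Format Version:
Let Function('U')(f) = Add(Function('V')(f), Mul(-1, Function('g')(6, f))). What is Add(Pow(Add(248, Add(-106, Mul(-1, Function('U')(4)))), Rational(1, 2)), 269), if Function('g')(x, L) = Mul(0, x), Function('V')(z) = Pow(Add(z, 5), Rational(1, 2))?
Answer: Add(269, Pow(139, Rational(1, 2))) ≈ 280.79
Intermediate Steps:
Function('V')(z) = Pow(Add(5, z), Rational(1, 2))
Function('g')(x, L) = 0
Function('U')(f) = Pow(Add(5, f), Rational(1, 2)) (Function('U')(f) = Add(Pow(Add(5, f), Rational(1, 2)), Mul(-1, 0)) = Add(Pow(Add(5, f), Rational(1, 2)), 0) = Pow(Add(5, f), Rational(1, 2)))
Add(Pow(Add(248, Add(-106, Mul(-1, Function('U')(4)))), Rational(1, 2)), 269) = Add(Pow(Add(248, Add(-106, Mul(-1, Pow(Add(5, 4), Rational(1, 2))))), Rational(1, 2)), 269) = Add(Pow(Add(248, Add(-106, Mul(-1, Pow(9, Rational(1, 2))))), Rational(1, 2)), 269) = Add(Pow(Add(248, Add(-106, Mul(-1, 3))), Rational(1, 2)), 269) = Add(Pow(Add(248, Add(-106, -3)), Rational(1, 2)), 269) = Add(Pow(Add(248, -109), Rational(1, 2)), 269) = Add(Pow(139, Rational(1, 2)), 269) = Add(269, Pow(139, Rational(1, 2)))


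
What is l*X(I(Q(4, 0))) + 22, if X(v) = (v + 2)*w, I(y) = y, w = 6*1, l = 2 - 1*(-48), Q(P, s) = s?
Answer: 622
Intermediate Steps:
l = 50 (l = 2 + 48 = 50)
w = 6
X(v) = 12 + 6*v (X(v) = (v + 2)*6 = (2 + v)*6 = 12 + 6*v)
l*X(I(Q(4, 0))) + 22 = 50*(12 + 6*0) + 22 = 50*(12 + 0) + 22 = 50*12 + 22 = 600 + 22 = 622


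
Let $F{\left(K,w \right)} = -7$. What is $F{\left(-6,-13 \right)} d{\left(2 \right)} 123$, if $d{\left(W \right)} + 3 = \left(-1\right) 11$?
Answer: $12054$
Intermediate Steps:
$d{\left(W \right)} = -14$ ($d{\left(W \right)} = -3 - 11 = -14$)
$F{\left(-6,-13 \right)} d{\left(2 \right)} 123 = \left(-7\right) \left(-14\right) 123 = 98 \cdot 123 = 12054$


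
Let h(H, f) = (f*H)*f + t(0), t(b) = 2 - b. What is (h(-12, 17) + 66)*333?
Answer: -1132200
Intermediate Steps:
h(H, f) = 2 + H*f**2 (h(H, f) = (f*H)*f + (2 - 1*0) = (H*f)*f + (2 + 0) = H*f**2 + 2 = 2 + H*f**2)
(h(-12, 17) + 66)*333 = ((2 - 12*17**2) + 66)*333 = ((2 - 12*289) + 66)*333 = ((2 - 3468) + 66)*333 = (-3466 + 66)*333 = -3400*333 = -1132200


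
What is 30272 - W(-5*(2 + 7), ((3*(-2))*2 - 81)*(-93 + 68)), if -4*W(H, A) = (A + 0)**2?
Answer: 5526713/4 ≈ 1.3817e+6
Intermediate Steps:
W(H, A) = -A**2/4 (W(H, A) = -(A + 0)**2/4 = -A**2/4)
30272 - W(-5*(2 + 7), ((3*(-2))*2 - 81)*(-93 + 68)) = 30272 - (-1)*(((3*(-2))*2 - 81)*(-93 + 68))**2/4 = 30272 - (-1)*((-6*2 - 81)*(-25))**2/4 = 30272 - (-1)*((-12 - 81)*(-25))**2/4 = 30272 - (-1)*(-93*(-25))**2/4 = 30272 - (-1)*2325**2/4 = 30272 - (-1)*5405625/4 = 30272 - 1*(-5405625/4) = 30272 + 5405625/4 = 5526713/4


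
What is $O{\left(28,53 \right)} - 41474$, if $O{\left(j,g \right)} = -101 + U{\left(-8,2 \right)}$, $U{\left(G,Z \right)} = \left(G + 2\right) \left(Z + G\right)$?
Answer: $-41539$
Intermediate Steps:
$U{\left(G,Z \right)} = \left(2 + G\right) \left(G + Z\right)$
$O{\left(j,g \right)} = -65$ ($O{\left(j,g \right)} = -101 + \left(\left(-8\right)^{2} + 2 \left(-8\right) + 2 \cdot 2 - 16\right) = -101 + \left(64 - 16 + 4 - 16\right) = -101 + 36 = -65$)
$O{\left(28,53 \right)} - 41474 = -65 - 41474 = -41539$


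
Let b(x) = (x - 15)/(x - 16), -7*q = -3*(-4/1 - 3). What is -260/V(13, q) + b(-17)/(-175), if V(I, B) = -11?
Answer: 136468/5775 ≈ 23.631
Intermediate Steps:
q = -3 (q = -(-3)*(-4/1 - 3)/7 = -(-3)*(-4*1 - 3)/7 = -(-3)*(-4 - 3)/7 = -(-3)*(-7)/7 = -1/7*21 = -3)
b(x) = (-15 + x)/(-16 + x)
-260/V(13, q) + b(-17)/(-175) = -260/(-11) + ((-15 - 17)/(-16 - 17))/(-175) = -260*(-1/11) + (-32/(-33))*(-1/175) = 260/11 - 1/33*(-32)*(-1/175) = 260/11 + (32/33)*(-1/175) = 260/11 - 32/5775 = 136468/5775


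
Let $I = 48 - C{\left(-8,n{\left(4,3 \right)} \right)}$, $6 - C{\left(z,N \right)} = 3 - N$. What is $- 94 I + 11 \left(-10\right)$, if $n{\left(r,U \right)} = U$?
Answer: $-4058$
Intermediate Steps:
$C{\left(z,N \right)} = 3 + N$ ($C{\left(z,N \right)} = 6 - \left(3 - N\right) = 6 + \left(-3 + N\right) = 3 + N$)
$I = 42$ ($I = 48 - \left(3 + 3\right) = 48 - 6 = 42$)
$- 94 I + 11 \left(-10\right) = \left(-94\right) 42 + 11 \left(-10\right) = -3948 - 110 = -4058$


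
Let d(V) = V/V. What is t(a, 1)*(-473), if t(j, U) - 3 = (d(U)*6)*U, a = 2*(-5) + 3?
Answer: -4257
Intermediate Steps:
a = -7 (a = -10 + 3 = -7)
d(V) = 1
t(j, U) = 3 + 6*U (t(j, U) = 3 + (1*6)*U = 3 + 6*U)
t(a, 1)*(-473) = (3 + 6*1)*(-473) = (3 + 6)*(-473) = 9*(-473) = -4257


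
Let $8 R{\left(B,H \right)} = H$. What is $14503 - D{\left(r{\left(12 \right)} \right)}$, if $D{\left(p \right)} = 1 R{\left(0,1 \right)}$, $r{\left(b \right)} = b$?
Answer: $\frac{116023}{8} \approx 14503.0$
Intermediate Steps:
$R{\left(B,H \right)} = \frac{H}{8}$
$D{\left(p \right)} = \frac{1}{8}$ ($D{\left(p \right)} = 1 \cdot \frac{1}{8} \cdot 1 = 1 \cdot \frac{1}{8} = \frac{1}{8}$)
$14503 - D{\left(r{\left(12 \right)} \right)} = 14503 - \frac{1}{8} = \frac{116023}{8}$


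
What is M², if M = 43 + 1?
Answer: 1936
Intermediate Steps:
M = 44
M² = 44² = 1936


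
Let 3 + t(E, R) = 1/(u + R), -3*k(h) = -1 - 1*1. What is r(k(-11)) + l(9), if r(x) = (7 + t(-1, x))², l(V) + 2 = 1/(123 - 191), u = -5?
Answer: 140115/11492 ≈ 12.192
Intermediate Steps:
k(h) = ⅔ (k(h) = -(-1 - 1*1)/3 = -(-1 - 1)/3 = -⅓*(-2) = ⅔)
l(V) = -137/68 (l(V) = -2 + 1/(123 - 191) = -2 + 1/(-68) = -2 - 1/68 = -137/68)
t(E, R) = -3 + 1/(-5 + R)
r(x) = (7 + (16 - 3*x)/(-5 + x))²
r(k(-11)) + l(9) = (-19 + 4*(⅔))²/(-5 + ⅔)² - 137/68 = (-19 + 8/3)²/(-13/3)² - 137/68 = (-49/3)²*(9/169) - 137/68 = (2401/9)*(9/169) - 137/68 = 2401/169 - 137/68 = 140115/11492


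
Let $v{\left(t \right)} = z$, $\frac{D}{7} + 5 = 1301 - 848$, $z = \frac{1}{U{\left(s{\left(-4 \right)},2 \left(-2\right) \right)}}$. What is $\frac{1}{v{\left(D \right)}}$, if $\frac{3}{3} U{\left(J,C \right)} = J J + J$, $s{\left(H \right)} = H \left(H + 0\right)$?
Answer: $272$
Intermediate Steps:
$s{\left(H \right)} = H^{2}$ ($s{\left(H \right)} = H H = H^{2}$)
$U{\left(J,C \right)} = J + J^{2}$ ($U{\left(J,C \right)} = J J + J = J^{2} + J = J + J^{2}$)
$z = \frac{1}{272}$ ($z = \frac{1}{\left(-4\right)^{2} \left(1 + \left(-4\right)^{2}\right)} = \frac{1}{16 \left(1 + 16\right)} = \frac{1}{16 \cdot 17} = \frac{1}{272} \approx 0.0036765$)
$D = 3136$ ($D = -35 + 7 \left(1301 - 848\right) = -35 + 7 \cdot 453 = -35 + 3171 = 3136$)
$v{\left(t \right)} = \frac{1}{272}$
$\frac{1}{v{\left(D \right)}} = \frac{1}{\frac{1}{272}} = 272$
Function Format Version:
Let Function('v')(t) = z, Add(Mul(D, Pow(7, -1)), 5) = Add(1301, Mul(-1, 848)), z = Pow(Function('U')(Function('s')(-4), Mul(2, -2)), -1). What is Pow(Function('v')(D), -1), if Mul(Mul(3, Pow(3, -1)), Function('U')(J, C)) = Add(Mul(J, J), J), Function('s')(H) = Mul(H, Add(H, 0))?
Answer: 272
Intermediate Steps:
Function('s')(H) = Pow(H, 2) (Function('s')(H) = Mul(H, H) = Pow(H, 2))
Function('U')(J, C) = Add(J, Pow(J, 2)) (Function('U')(J, C) = Add(Mul(J, J), J) = Add(Pow(J, 2), J) = Add(J, Pow(J, 2)))
z = Rational(1, 272) (z = Pow(Mul(Pow(-4, 2), Add(1, Pow(-4, 2))), -1) = Pow(Mul(16, Add(1, 16)), -1) = Pow(Mul(16, 17), -1) = Pow(272, -1) = Rational(1, 272) ≈ 0.0036765)
D = 3136 (D = Add(-35, Mul(7, Add(1301, Mul(-1, 848)))) = Add(-35, Mul(7, Add(1301, -848))) = Add(-35, Mul(7, 453)) = Add(-35, 3171) = 3136)
Function('v')(t) = Rational(1, 272)
Pow(Function('v')(D), -1) = Pow(Rational(1, 272), -1) = 272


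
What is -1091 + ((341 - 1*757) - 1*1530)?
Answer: -3037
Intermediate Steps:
-1091 + ((341 - 1*757) - 1*1530) = -1091 + ((341 - 757) - 1530) = -1091 + (-416 - 1530) = -1091 - 1946 = -3037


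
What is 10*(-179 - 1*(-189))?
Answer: 100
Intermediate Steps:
10*(-179 - 1*(-189)) = 10*(-179 + 189) = 10*10 = 100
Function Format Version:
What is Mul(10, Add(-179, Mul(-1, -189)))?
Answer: 100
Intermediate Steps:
Mul(10, Add(-179, Mul(-1, -189))) = Mul(10, Add(-179, 189)) = Mul(10, 10) = 100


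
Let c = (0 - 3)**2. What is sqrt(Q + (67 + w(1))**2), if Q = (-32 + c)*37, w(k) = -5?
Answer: sqrt(2993) ≈ 54.708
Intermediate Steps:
c = 9 (c = (-3)**2 = 9)
Q = -851 (Q = (-32 + 9)*37 = -23*37 = -851)
sqrt(Q + (67 + w(1))**2) = sqrt(-851 + (67 - 5)**2) = sqrt(-851 + 62**2) = sqrt(-851 + 3844) = sqrt(2993)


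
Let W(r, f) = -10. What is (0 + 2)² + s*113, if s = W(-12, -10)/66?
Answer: -433/33 ≈ -13.121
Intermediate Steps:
s = -5/33 (s = -10/66 = -10*1/66 = -5/33 ≈ -0.15152)
(0 + 2)² + s*113 = (0 + 2)² - 5/33*113 = 2² - 565/33 = 4 - 565/33 = -433/33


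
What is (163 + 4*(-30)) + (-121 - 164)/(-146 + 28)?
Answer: 5359/118 ≈ 45.415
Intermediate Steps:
(163 + 4*(-30)) + (-121 - 164)/(-146 + 28) = (163 - 120) - 285/(-118) = 43 - 285*(-1/118) = 43 + 285/118 = 5359/118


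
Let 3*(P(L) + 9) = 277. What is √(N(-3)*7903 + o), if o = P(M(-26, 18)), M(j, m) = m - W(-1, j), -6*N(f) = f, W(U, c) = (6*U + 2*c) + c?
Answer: √145254/6 ≈ 63.520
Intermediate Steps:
W(U, c) = 3*c + 6*U (W(U, c) = (2*c + 6*U) + c = 3*c + 6*U)
N(f) = -f/6
M(j, m) = 6 + m - 3*j (M(j, m) = m - (3*j + 6*(-1)) = m - (3*j - 6) = m - (-6 + 3*j) = m + (6 - 3*j) = 6 + m - 3*j)
P(L) = 250/3 (P(L) = -9 + (⅓)*277 = -9 + 277/3 = 250/3)
o = 250/3 ≈ 83.333
√(N(-3)*7903 + o) = √(-⅙*(-3)*7903 + 250/3) = √((½)*7903 + 250/3) = √(7903/2 + 250/3) = √(24209/6) = √145254/6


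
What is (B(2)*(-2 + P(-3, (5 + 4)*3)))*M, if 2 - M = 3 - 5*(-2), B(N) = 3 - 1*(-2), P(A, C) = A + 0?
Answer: 275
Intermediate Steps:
P(A, C) = A
B(N) = 5 (B(N) = 3 + 2 = 5)
M = -11 (M = 2 - (3 - 5*(-2)) = 2 - (3 + 10) = 2 - 1*13 = 2 - 13 = -11)
(B(2)*(-2 + P(-3, (5 + 4)*3)))*M = (5*(-2 - 3))*(-11) = (5*(-5))*(-11) = -25*(-11) = 275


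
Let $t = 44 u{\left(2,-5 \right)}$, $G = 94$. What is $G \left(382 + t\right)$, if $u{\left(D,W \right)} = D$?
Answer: $44180$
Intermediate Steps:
$t = 88$ ($t = 44 \cdot 2 = 88$)
$G \left(382 + t\right) = 94 \left(382 + 88\right) = 94 \cdot 470 = 44180$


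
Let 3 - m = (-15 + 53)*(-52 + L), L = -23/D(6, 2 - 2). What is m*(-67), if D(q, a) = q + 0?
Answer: -427058/3 ≈ -1.4235e+5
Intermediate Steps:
D(q, a) = q
L = -23/6 ≈ -3.8333
m = 6374/3 (m = 3 - (-15 + 53)*(-52 - 23/6) = 3 - 38*(-335)/6 = 3 - 1*(-6365/3) = 3 + 6365/3 = 6374/3 ≈ 2124.7)
m*(-67) = (6374/3)*(-67) = -427058/3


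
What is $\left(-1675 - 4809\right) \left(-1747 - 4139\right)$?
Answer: $38164824$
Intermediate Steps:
$\left(-1675 - 4809\right) \left(-1747 - 4139\right) = \left(-6484\right) \left(-5886\right) = 38164824$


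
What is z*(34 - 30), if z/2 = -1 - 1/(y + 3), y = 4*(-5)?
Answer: -128/17 ≈ -7.5294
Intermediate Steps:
y = -20
z = -32/17 (z = 2*(-1 - 1/(-20 + 3)) = 2*(-1 - 1/(-17)) = 2*(-1 - 1/17*(-1)) = 2*(-1 + 1/17) = 2*(-16/17) = -32/17 ≈ -1.8824)
z*(34 - 30) = -32*(34 - 30)/17 = -32/17*4 = -128/17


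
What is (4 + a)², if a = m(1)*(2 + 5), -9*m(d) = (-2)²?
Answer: 64/81 ≈ 0.79012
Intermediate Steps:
m(d) = -4/9 (m(d) = -⅑*(-2)² = -⅑*4 = -4/9)
a = -28/9 (a = -4*(2 + 5)/9 = -4/9*7 = -28/9 ≈ -3.1111)
(4 + a)² = (4 - 28/9)² = (8/9)² = 64/81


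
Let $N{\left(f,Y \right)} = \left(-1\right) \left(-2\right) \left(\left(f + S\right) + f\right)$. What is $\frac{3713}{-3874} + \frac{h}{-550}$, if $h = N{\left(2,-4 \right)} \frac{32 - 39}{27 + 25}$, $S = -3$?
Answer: $- \frac{2041107}{2130700} \approx -0.95795$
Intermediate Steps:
$N{\left(f,Y \right)} = -6 + 4 f$ ($N{\left(f,Y \right)} = \left(-1\right) \left(-2\right) \left(\left(f - 3\right) + f\right) = 2 \left(\left(-3 + f\right) + f\right) = 2 \left(-3 + 2 f\right) = -6 + 4 f$)
$h = - \frac{7}{26}$ ($h = \left(-6 + 4 \cdot 2\right) \frac{32 - 39}{27 + 25} = \left(-6 + 8\right) \left(- \frac{7}{52}\right) = 2 \left(\left(-7\right) \frac{1}{52}\right) = 2 \left(- \frac{7}{52}\right) = - \frac{7}{26} \approx -0.26923$)
$\frac{3713}{-3874} + \frac{h}{-550} = \frac{3713}{-3874} - \frac{7}{26 \left(-550\right)} = 3713 \left(- \frac{1}{3874}\right) - - \frac{7}{14300} = - \frac{3713}{3874} + \frac{7}{14300} = - \frac{2041107}{2130700}$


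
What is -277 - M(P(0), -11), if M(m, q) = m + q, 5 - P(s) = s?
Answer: -271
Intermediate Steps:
P(s) = 5 - s
-277 - M(P(0), -11) = -277 - ((5 - 1*0) - 11) = -277 - ((5 + 0) - 11) = -277 - (5 - 11) = -277 - 1*(-6) = -277 + 6 = -271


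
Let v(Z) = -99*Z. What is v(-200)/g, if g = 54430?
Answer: 1980/5443 ≈ 0.36377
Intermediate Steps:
v(-200)/g = -99*(-200)/54430 = 19800*(1/54430) = 1980/5443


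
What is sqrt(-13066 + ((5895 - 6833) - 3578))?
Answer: I*sqrt(17582) ≈ 132.6*I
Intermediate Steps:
sqrt(-13066 + ((5895 - 6833) - 3578)) = sqrt(-13066 + (-938 - 3578)) = sqrt(-13066 - 4516) = sqrt(-17582) = I*sqrt(17582)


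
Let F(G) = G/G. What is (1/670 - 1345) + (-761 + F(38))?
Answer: -1410349/670 ≈ -2105.0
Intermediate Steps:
F(G) = 1
(1/670 - 1345) + (-761 + F(38)) = (1/670 - 1345) + (-761 + 1) = (1/670 - 1345) - 760 = -901149/670 - 760 = -1410349/670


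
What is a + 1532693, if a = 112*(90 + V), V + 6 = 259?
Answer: 1571109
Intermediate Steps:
V = 253 (V = -6 + 259 = 253)
a = 38416 (a = 112*(90 + 253) = 112*343 = 38416)
a + 1532693 = 38416 + 1532693 = 1571109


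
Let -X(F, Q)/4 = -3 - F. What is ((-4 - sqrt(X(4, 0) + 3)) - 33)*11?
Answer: -407 - 11*sqrt(31) ≈ -468.25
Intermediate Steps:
X(F, Q) = 12 + 4*F (X(F, Q) = -4*(-3 - F) = 12 + 4*F)
((-4 - sqrt(X(4, 0) + 3)) - 33)*11 = ((-4 - sqrt((12 + 4*4) + 3)) - 33)*11 = ((-4 - sqrt((12 + 16) + 3)) - 33)*11 = ((-4 - sqrt(28 + 3)) - 33)*11 = ((-4 - sqrt(31)) - 33)*11 = (-37 - sqrt(31))*11 = -407 - 11*sqrt(31)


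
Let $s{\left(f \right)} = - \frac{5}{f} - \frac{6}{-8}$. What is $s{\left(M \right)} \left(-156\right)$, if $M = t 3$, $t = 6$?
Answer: $- \frac{221}{3} \approx -73.667$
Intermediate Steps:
$M = 18$ ($M = 6 \cdot 3 = 18$)
$s{\left(f \right)} = \frac{3}{4} - \frac{5}{f}$ ($s{\left(f \right)} = - \frac{5}{f} - - \frac{3}{4} = - \frac{5}{f} + \frac{3}{4} = \frac{3}{4} - \frac{5}{f}$)
$s{\left(M \right)} \left(-156\right) = \left(\frac{3}{4} - \frac{5}{18}\right) \left(-156\right) = \frac{17}{36} \left(-156\right) = - \frac{221}{3}$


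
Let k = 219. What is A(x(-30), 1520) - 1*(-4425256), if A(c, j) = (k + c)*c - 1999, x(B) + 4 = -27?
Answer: 4417429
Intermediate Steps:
x(B) = -31 (x(B) = -4 - 27 = -31)
A(c, j) = -1999 + c*(219 + c) (A(c, j) = (219 + c)*c - 1999 = c*(219 + c) - 1999 = -1999 + c*(219 + c))
A(x(-30), 1520) - 1*(-4425256) = (-1999 + (-31)**2 + 219*(-31)) - 1*(-4425256) = (-1999 + 961 - 6789) + 4425256 = -7827 + 4425256 = 4417429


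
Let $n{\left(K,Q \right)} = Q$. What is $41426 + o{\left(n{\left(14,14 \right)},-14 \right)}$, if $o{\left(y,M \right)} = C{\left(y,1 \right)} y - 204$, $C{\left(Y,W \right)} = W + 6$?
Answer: $41320$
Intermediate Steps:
$C{\left(Y,W \right)} = 6 + W$
$o{\left(y,M \right)} = -204 + 7 y$ ($o{\left(y,M \right)} = \left(6 + 1\right) y - 204 = 7 y - 204 = -204 + 7 y$)
$41426 + o{\left(n{\left(14,14 \right)},-14 \right)} = 41426 + \left(-204 + 7 \cdot 14\right) = 41426 + \left(-204 + 98\right) = 41426 - 106 = 41320$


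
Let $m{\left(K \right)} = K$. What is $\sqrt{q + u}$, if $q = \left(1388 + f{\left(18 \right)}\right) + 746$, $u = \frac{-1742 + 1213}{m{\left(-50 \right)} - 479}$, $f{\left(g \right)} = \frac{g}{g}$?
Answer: $2 \sqrt{534} \approx 46.217$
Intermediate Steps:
$f{\left(g \right)} = 1$
$u = 1$ ($u = \frac{-1742 + 1213}{-50 - 479} = - \frac{529}{-529} = \left(-529\right) \left(- \frac{1}{529}\right) = 1$)
$q = 2135$ ($q = \left(1388 + 1\right) + 746 = 1389 + 746 = 2135$)
$\sqrt{q + u} = \sqrt{2135 + 1} = \sqrt{2136} = 2 \sqrt{534}$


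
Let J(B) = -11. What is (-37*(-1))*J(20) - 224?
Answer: -631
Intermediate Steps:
(-37*(-1))*J(20) - 224 = -37*(-1)*(-11) - 224 = 37*(-11) - 224 = -407 - 224 = -631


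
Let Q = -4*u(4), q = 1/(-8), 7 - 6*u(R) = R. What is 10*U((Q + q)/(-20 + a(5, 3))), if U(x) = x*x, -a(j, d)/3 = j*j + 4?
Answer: 1445/366368 ≈ 0.0039441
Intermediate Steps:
u(R) = 7/6 - R/6
q = -⅛ ≈ -0.12500
Q = -2 (Q = -4*(7/6 - ⅙*4) = -4*(7/6 - ⅔) = -4*½ = -2)
a(j, d) = -12 - 3*j² (a(j, d) = -3*(j*j + 4) = -3*(j² + 4) = -3*(4 + j²) = -12 - 3*j²)
U(x) = x²
10*U((Q + q)/(-20 + a(5, 3))) = 10*((-2 - ⅛)/(-20 + (-12 - 3*5²)))² = 10*(-17/(8*(-20 + (-12 - 3*25))))² = 10*(-17/(8*(-20 + (-12 - 75))))² = 10*(-17/(8*(-20 - 87)))² = 10*(-17/8/(-107))² = 10*(-17/8*(-1/107))² = 10*(17/856)² = 10*(289/732736) = 1445/366368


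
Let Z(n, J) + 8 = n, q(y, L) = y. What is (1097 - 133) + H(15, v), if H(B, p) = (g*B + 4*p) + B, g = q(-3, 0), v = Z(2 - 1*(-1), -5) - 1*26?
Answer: 810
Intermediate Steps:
Z(n, J) = -8 + n
v = -31 (v = (-8 + (2 - 1*(-1))) - 1*26 = (-8 + (2 + 1)) - 26 = (-8 + 3) - 26 = -5 - 26 = -31)
g = -3
H(B, p) = -2*B + 4*p (H(B, p) = (-3*B + 4*p) + B = -2*B + 4*p)
(1097 - 133) + H(15, v) = (1097 - 133) + (-2*15 + 4*(-31)) = 964 + (-30 - 124) = 964 - 154 = 810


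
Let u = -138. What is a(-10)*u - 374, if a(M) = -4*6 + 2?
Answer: 2662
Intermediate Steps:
a(M) = -22 (a(M) = -24 + 2 = -22)
a(-10)*u - 374 = -22*(-138) - 374 = 3036 - 374 = 2662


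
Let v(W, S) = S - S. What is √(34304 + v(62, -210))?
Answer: 16*√134 ≈ 185.21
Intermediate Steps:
v(W, S) = 0
√(34304 + v(62, -210)) = √(34304 + 0) = √34304 = 16*√134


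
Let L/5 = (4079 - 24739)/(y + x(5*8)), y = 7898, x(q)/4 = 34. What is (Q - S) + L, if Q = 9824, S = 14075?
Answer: -17127917/4017 ≈ -4263.9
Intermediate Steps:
x(q) = 136 (x(q) = 4*34 = 136)
L = -51650/4017 (L = 5*((4079 - 24739)/(7898 + 136)) = 5*(-20660/8034) = 5*(-20660*1/8034) = 5*(-10330/4017) = -51650/4017 ≈ -12.858)
(Q - S) + L = (9824 - 1*14075) - 51650/4017 = (9824 - 14075) - 51650/4017 = -4251 - 51650/4017 = -17127917/4017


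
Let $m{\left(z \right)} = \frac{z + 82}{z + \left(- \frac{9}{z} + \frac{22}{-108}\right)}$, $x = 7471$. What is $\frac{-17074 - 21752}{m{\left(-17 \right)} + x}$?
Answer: $- \frac{594309582}{114298927} \approx -5.1996$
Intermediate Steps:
$m{\left(z \right)} = \frac{82 + z}{- \frac{11}{54} + z - \frac{9}{z}}$ ($m{\left(z \right)} = \frac{82 + z}{z + \left(- \frac{9}{z} + 22 \left(- \frac{1}{108}\right)\right)} = \frac{82 + z}{z - \left(\frac{11}{54} + \frac{9}{z}\right)} = \frac{82 + z}{- \frac{11}{54} + z - \frac{9}{z}}$)
$\frac{-17074 - 21752}{m{\left(-17 \right)} + x} = \frac{-17074 - 21752}{54 \left(-17\right) \frac{1}{-486 - -187 + 54 \left(-17\right)^{2}} \left(82 - 17\right) + 7471} = - \frac{38826}{54 \left(-17\right) \frac{1}{-486 + 187 + 54 \cdot 289} \cdot 65 + 7471} = - \frac{38826}{54 \left(-17\right) \frac{1}{-486 + 187 + 15606} \cdot 65 + 7471} = - \frac{38826}{54 \left(-17\right) \frac{1}{15307} \cdot 65 + 7471} = - \frac{38826}{- \frac{59670}{15307} + 7471} = - \frac{38826}{\frac{114298927}{15307}} = \left(-38826\right) \frac{15307}{114298927} = - \frac{594309582}{114298927}$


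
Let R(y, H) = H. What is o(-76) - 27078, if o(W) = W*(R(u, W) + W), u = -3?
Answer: -15526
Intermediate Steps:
o(W) = 2*W² (o(W) = W*(W + W) = W*(2*W) = 2*W²)
o(-76) - 27078 = 2*(-76)² - 27078 = 2*5776 - 27078 = 11552 - 27078 = -15526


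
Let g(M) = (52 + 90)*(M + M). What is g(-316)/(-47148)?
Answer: 22436/11787 ≈ 1.9035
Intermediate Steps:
g(M) = 284*M (g(M) = 142*(2*M) = 284*M)
g(-316)/(-47148) = (284*(-316))/(-47148) = -89744*(-1/47148) = 22436/11787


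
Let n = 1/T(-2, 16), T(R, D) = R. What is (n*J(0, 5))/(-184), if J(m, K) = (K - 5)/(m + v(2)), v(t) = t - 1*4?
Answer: 0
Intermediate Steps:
v(t) = -4 + t (v(t) = t - 4 = -4 + t)
J(m, K) = (-5 + K)/(-2 + m) (J(m, K) = (K - 5)/(m + (-4 + 2)) = (-5 + K)/(m - 2) = (-5 + K)/(-2 + m))
n = -½ (n = 1/(-2) = -½ ≈ -0.50000)
(n*J(0, 5))/(-184) = -(-5 + 5)/(2*(-2 + 0))/(-184) = -0/(2*(-2))*(-1/184) = -(-1)*0/4*(-1/184) = -½*0*(-1/184) = 0*(-1/184) = 0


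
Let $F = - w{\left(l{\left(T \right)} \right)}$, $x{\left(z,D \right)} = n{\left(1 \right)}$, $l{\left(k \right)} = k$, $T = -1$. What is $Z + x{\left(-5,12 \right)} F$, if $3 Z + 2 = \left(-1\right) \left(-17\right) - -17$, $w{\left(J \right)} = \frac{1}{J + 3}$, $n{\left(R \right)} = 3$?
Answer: $\frac{55}{6} \approx 9.1667$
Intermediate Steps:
$w{\left(J \right)} = \frac{1}{3 + J}$
$x{\left(z,D \right)} = 3$
$Z = \frac{32}{3}$ ($Z = - \frac{2}{3} + \frac{\left(-1\right) \left(-17\right) - -17}{3} = - \frac{2}{3} + \frac{17 + 17}{3} = - \frac{2}{3} + \frac{1}{3} \cdot 34 = - \frac{2}{3} + \frac{34}{3} = \frac{32}{3} \approx 10.667$)
$F = - \frac{1}{2}$ ($F = - \frac{1}{3 - 1} = - \frac{1}{2} \approx -0.5$)
$Z + x{\left(-5,12 \right)} F = \frac{32}{3} + 3 \left(- \frac{1}{2}\right) = \frac{32}{3} - \frac{3}{2} = \frac{55}{6}$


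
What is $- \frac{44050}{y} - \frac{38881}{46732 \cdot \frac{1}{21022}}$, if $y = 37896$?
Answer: $- \frac{3872074499609}{221369484} \approx -17491.0$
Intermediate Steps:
$- \frac{44050}{y} - \frac{38881}{46732 \cdot \frac{1}{21022}} = - \frac{44050}{37896} - \frac{38881}{46732 \cdot \frac{1}{21022}} = \left(-44050\right) \frac{1}{37896} - \frac{38881}{46732 \cdot \frac{1}{21022}} = - \frac{22025}{18948} - \frac{38881}{\frac{23366}{10511}} = - \frac{22025}{18948} - \frac{408678191}{23366} = - \frac{3872074499609}{221369484}$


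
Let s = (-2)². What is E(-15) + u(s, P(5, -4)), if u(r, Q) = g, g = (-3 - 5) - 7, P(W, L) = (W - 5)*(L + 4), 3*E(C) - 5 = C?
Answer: -55/3 ≈ -18.333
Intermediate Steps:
E(C) = 5/3 + C/3
P(W, L) = (-5 + W)*(4 + L)
g = -15 (g = -8 - 7 = -15)
s = 4
u(r, Q) = -15
E(-15) + u(s, P(5, -4)) = (5/3 + (⅓)*(-15)) - 15 = (5/3 - 5) - 15 = -10/3 - 15 = -55/3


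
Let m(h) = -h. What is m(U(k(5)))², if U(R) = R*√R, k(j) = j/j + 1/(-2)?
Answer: ⅛ ≈ 0.12500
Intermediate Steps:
k(j) = ½ (k(j) = 1 + 1*(-½) = 1 - ½ = ½)
U(R) = R^(3/2)
m(U(k(5)))² = (-(½)^(3/2))² = (-√2/4)² = ⅛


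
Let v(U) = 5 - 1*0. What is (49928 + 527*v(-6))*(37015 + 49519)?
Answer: 4548486642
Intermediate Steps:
v(U) = 5 (v(U) = 5 + 0 = 5)
(49928 + 527*v(-6))*(37015 + 49519) = (49928 + 527*5)*(37015 + 49519) = (49928 + 2635)*86534 = 52563*86534 = 4548486642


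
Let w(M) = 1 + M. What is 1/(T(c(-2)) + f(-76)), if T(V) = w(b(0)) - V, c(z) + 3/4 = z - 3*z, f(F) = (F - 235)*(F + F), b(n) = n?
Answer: 4/189079 ≈ 2.1155e-5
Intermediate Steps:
f(F) = 2*F*(-235 + F) (f(F) = (-235 + F)*(2*F) = 2*F*(-235 + F))
c(z) = -¾ - 2*z (c(z) = -¾ + (z - 3*z) = -¾ - 2*z)
T(V) = 1 - V (T(V) = (1 + 0) - V = 1 - V)
1/(T(c(-2)) + f(-76)) = 1/((1 - (-¾ - 2*(-2))) + 2*(-76)*(-235 - 76)) = 1/((1 - (-¾ + 4)) + 2*(-76)*(-311)) = 1/((1 - 1*13/4) + 47272) = 1/((1 - 13/4) + 47272) = 1/(-9/4 + 47272) = 1/(189079/4) = 4/189079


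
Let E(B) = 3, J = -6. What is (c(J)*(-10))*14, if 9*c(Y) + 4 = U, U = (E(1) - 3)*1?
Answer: 560/9 ≈ 62.222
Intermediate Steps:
U = 0 (U = (3 - 3)*1 = 0*1 = 0)
c(Y) = -4/9 (c(Y) = -4/9 + (1/9)*0 = -4/9 + 0 = -4/9)
(c(J)*(-10))*14 = -4/9*(-10)*14 = (40/9)*14 = 560/9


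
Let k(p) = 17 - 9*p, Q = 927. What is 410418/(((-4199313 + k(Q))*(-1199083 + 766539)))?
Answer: 205209/909994501808 ≈ 2.2551e-7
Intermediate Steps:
410418/(((-4199313 + k(Q))*(-1199083 + 766539))) = 410418/(((-4199313 + (17 - 9*927))*(-1199083 + 766539))) = 410418/(((-4199313 + (17 - 8343))*(-432544))) = 410418/(((-4199313 - 8326)*(-432544))) = 410418/((-4207639*(-432544))) = 410418/1819989003616 = 410418*(1/1819989003616) = 205209/909994501808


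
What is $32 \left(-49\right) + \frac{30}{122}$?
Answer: $- \frac{95633}{61} \approx -1567.8$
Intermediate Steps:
$32 \left(-49\right) + \frac{30}{122} = -1568 + 30 \cdot \frac{1}{122} = -1568 + \frac{15}{61} = - \frac{95633}{61}$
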